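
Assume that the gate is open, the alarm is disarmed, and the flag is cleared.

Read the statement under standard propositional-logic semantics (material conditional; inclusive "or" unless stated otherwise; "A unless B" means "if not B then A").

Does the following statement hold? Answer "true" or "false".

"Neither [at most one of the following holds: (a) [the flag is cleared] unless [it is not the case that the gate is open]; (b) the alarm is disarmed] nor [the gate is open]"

false

Let R = "the flag is set" (F), P = "the gate is open" (T), Q = "the alarm is armed" (F).
Formalization: ((~R | ~P) nand ~Q) nor P

~R = ~F = T
~P = ~T = F
~R | ~P = T | F = T
~Q = ~F = T
(~R | ~P) nand ~Q = T nand T = F
((~R | ~P) nand ~Q) nor P = F nor T = F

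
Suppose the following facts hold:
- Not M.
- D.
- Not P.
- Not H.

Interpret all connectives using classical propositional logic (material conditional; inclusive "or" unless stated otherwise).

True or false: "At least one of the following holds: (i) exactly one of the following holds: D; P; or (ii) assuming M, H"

The statement is true.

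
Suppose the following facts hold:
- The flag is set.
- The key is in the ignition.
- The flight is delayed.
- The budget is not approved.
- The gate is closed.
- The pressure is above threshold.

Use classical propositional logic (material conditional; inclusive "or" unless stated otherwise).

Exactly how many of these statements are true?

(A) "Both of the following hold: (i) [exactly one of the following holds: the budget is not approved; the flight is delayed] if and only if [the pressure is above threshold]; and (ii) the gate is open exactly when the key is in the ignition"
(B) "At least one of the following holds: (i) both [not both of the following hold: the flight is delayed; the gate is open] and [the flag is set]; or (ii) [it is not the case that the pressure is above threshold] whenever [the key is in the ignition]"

1

Let S = "the budget is approved" (False), R = "the flight is delayed" (True), V = "the pressure is above threshold" (True), U = "the gate is open" (False), Q = "the key is in the ignition" (True), P = "the flag is set" (True).

(A): In symbols: ((not S xor R) iff V) and (U iff Q)

not S = not False = True
not S xor R = True xor True = False
(not S xor R) iff V = False iff True = False
U iff Q = False iff True = False
((not S xor R) iff V) and (U iff Q) = False and False = False
Hence (A) is false.

(B): Parsed as ((R nand U) and P) or (Q -> not V)

R nand U = True nand False = True
(R nand U) and P = True and True = True
not V = not True = False
Q -> not V = True -> False = False
((R nand U) and P) or (Q -> not V) = True or False = True
Thus (B) is true.

True statements: 1 ((B)).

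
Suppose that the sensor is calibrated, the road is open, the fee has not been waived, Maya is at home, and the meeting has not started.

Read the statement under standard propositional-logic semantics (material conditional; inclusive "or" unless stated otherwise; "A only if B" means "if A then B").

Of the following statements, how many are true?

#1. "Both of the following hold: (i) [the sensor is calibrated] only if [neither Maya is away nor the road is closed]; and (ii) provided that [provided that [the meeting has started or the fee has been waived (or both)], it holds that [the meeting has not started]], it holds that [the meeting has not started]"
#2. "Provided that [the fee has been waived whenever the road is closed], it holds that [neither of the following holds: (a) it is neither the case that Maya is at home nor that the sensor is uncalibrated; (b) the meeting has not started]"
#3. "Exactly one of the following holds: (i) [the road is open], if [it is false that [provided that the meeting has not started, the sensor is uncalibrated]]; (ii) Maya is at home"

1

Let P = "the sensor is calibrated" (True), S = "Maya is at home" (True), Q = "the road is closed" (False), U = "the meeting has started" (False), R = "the fee has been waived" (False).

#1: Parsed as (P -> (not S nor Q)) and (((U or R) -> not U) -> not U)

not S = not True = False
not S nor Q = False nor False = True
P -> (not S nor Q) = True -> True = True
U or R = False or False = False
not U = not False = True
(U or R) -> not U = False -> True = True
not U = not False = True
((U or R) -> not U) -> not U = True -> True = True
(P -> (not S nor Q)) and (((U or R) -> not U) -> not U) = True and True = True
Hence #1 is true.

#2: In symbols: (Q -> R) -> ((S nor not P) nor not U)

Q -> R = False -> False = True
not P = not True = False
S nor not P = True nor False = False
not U = not False = True
(S nor not P) nor not U = False nor True = False
(Q -> R) -> ((S nor not P) nor not U) = True -> False = False
So #2 is false.

#3: Formalization: (not (not U -> not P) -> not Q) xor S

not U = not False = True
not P = not True = False
not U -> not P = True -> False = False
not (not U -> not P) = not False = True
not Q = not False = True
not (not U -> not P) -> not Q = True -> True = True
(not (not U -> not P) -> not Q) xor S = True xor True = False
So #3 is false.

1 of the 3 statements is true (#1).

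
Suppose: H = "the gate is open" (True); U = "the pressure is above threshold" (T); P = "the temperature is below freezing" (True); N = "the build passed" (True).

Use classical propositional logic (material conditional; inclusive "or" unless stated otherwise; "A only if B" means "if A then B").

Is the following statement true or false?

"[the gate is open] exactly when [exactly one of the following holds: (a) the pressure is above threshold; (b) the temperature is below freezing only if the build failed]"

Formalization: H ↔ (U ⊕ (P → ¬N))

¬N = ¬T = F
P → ¬N = T → F = F
U ⊕ (P → ¬N) = T ⊕ F = T
H ↔ (U ⊕ (P → ¬N)) = T ↔ T = T

true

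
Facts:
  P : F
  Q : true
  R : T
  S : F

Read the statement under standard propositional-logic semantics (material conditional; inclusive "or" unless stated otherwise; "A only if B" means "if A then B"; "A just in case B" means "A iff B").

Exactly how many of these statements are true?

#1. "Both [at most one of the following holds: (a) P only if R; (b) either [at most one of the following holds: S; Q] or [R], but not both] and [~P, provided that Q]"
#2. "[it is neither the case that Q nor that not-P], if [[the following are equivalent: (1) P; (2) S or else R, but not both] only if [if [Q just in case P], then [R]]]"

1

#1: Parsed as ((P → R) ↑ ((S ↑ Q) ⊕ R)) ∧ (Q → ¬P)

P → R = F → T = T
S ↑ Q = F ↑ T = T
(S ↑ Q) ⊕ R = T ⊕ T = F
(P → R) ↑ ((S ↑ Q) ⊕ R) = T ↑ F = T
¬P = ¬F = T
Q → ¬P = T → T = T
((P → R) ↑ ((S ↑ Q) ⊕ R)) ∧ (Q → ¬P) = T ∧ T = T
So #1 is true.

#2: This is ((P ↔ (S ⊕ R)) → ((Q ↔ P) → R)) → (Q ↓ ¬P).

S ⊕ R = F ⊕ T = T
P ↔ (S ⊕ R) = F ↔ T = F
Q ↔ P = T ↔ F = F
(Q ↔ P) → R = F → T = T
(P ↔ (S ⊕ R)) → ((Q ↔ P) → R) = F → T = T
¬P = ¬F = T
Q ↓ ¬P = T ↓ T = F
((P ↔ (S ⊕ R)) → ((Q ↔ P) → R)) → (Q ↓ ¬P) = T → F = F
Hence #2 is false.

Count: 1.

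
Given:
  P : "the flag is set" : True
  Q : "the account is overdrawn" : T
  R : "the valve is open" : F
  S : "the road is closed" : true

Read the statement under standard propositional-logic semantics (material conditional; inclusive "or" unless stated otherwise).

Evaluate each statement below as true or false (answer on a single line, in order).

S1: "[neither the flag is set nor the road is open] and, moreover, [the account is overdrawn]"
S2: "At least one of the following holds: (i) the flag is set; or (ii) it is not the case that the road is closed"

S1: This is (P nor ~S) & Q.

~S = ~T = F
P nor ~S = T nor F = F
(P nor ~S) & Q = F & T = F
So S1 is false.

S2: Parsed as P | ~S

~S = ~T = F
P | ~S = T | F = T
Hence S2 is true.

S1 F; S2 T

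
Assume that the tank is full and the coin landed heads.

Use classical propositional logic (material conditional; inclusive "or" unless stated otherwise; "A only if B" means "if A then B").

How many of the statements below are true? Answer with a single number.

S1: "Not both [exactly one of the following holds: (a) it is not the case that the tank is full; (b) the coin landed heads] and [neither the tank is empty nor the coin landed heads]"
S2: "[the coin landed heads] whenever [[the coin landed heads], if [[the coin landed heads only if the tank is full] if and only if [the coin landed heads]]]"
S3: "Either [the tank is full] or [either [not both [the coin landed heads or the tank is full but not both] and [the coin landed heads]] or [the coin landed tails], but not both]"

3

Let R = "the tank is full" (T), U = "the coin landed heads" (T).

S1: This is (¬R ⊕ U) ↑ (¬R ↓ U).

¬R = ¬T = F
¬R ⊕ U = F ⊕ T = T
¬R = ¬T = F
¬R ↓ U = F ↓ T = F
(¬R ⊕ U) ↑ (¬R ↓ U) = T ↑ F = T
So S1 is true.

S2: In symbols: (((U → R) ↔ U) → U) → U

U → R = T → T = T
(U → R) ↔ U = T ↔ T = T
((U → R) ↔ U) → U = T → T = T
(((U → R) ↔ U) → U) → U = T → T = T
So S2 is true.

S3: Formalization: R ∨ (((U ⊕ R) ↑ U) ⊕ ¬U)

U ⊕ R = T ⊕ T = F
(U ⊕ R) ↑ U = F ↑ T = T
¬U = ¬T = F
((U ⊕ R) ↑ U) ⊕ ¬U = T ⊕ F = T
R ∨ (((U ⊕ R) ↑ U) ⊕ ¬U) = T ∨ T = T
Hence S3 is true.

Count: 3.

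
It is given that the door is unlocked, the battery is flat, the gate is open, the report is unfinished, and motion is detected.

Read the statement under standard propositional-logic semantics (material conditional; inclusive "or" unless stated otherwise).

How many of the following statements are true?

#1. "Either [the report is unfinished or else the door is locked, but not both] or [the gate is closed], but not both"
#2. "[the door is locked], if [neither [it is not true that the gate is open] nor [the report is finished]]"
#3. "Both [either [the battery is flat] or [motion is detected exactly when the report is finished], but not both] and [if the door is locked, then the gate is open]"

Let Q = "the report is finished" (False), S = "the door is locked" (False), W = "the gate is open" (True), V = "the battery is charged" (False), L = "motion is detected" (True).

#1: Formalization: (not Q xor S) xor not W

not Q = not False = True
not Q xor S = True xor False = True
not W = not True = False
(not Q xor S) xor not W = True xor False = True
Hence #1 is true.

#2: This is (not W nor Q) -> S.

not W = not True = False
not W nor Q = False nor False = True
(not W nor Q) -> S = True -> False = False
Thus #2 is false.

#3: This is (not V xor (L iff Q)) and (S -> W).

not V = not False = True
L iff Q = True iff False = False
not V xor (L iff Q) = True xor False = True
S -> W = False -> True = True
(not V xor (L iff Q)) and (S -> W) = True and True = True
So #3 is true.

Count: 2.

2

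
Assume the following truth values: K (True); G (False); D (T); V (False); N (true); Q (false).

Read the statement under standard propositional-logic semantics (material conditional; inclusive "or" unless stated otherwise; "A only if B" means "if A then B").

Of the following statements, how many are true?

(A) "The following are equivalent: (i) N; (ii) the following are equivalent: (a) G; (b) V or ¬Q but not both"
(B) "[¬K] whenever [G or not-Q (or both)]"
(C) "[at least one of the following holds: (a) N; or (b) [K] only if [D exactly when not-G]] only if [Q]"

(A): Formalization: N <-> (G <-> (V xor ~Q))

~Q = ~F = T
V xor ~Q = F xor T = T
G <-> (V xor ~Q) = F <-> T = F
N <-> (G <-> (V xor ~Q)) = T <-> F = F
So (A) is false.

(B): In symbols: (G | ~Q) -> ~K

~Q = ~F = T
G | ~Q = F | T = T
~K = ~T = F
(G | ~Q) -> ~K = T -> F = F
Thus (B) is false.

(C): In symbols: (N | (K -> (D <-> ~G))) -> Q

~G = ~F = T
D <-> ~G = T <-> T = T
K -> (D <-> ~G) = T -> T = T
N | (K -> (D <-> ~G)) = T | T = T
(N | (K -> (D <-> ~G))) -> Q = T -> F = F
Thus (C) is false.

Count: 0.

0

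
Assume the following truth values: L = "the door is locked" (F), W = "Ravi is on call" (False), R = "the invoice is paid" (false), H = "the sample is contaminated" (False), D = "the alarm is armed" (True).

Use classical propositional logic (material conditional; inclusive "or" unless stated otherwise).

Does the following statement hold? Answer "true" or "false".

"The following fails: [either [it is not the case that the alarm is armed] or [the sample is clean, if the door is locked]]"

false

Values: D=T, L=F, H=F.
Parsed as ¬(¬D ∨ (L → ¬H))

¬D = ¬T = F
¬H = ¬F = T
L → ¬H = F → T = T
¬D ∨ (L → ¬H) = F ∨ T = T
¬(¬D ∨ (L → ¬H)) = ¬T = F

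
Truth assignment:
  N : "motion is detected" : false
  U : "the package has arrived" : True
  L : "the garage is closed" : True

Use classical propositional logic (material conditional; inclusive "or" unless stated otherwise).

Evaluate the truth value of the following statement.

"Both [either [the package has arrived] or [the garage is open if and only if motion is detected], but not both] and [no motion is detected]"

False.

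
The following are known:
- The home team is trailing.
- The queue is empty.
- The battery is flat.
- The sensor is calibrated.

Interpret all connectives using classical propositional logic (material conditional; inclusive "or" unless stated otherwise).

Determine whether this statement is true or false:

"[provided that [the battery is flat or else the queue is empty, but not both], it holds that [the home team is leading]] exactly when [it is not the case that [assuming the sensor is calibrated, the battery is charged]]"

Let R = "the battery is charged" (F), Q = "the queue is empty" (T), P = "the home team is leading" (F), S = "the sensor is calibrated" (T).
Formalization: ((¬R ⊕ Q) → P) ↔ ¬(S → R)

¬R = ¬F = T
¬R ⊕ Q = T ⊕ T = F
(¬R ⊕ Q) → P = F → F = T
S → R = T → F = F
¬(S → R) = ¬F = T
((¬R ⊕ Q) → P) ↔ ¬(S → R) = T ↔ T = T

true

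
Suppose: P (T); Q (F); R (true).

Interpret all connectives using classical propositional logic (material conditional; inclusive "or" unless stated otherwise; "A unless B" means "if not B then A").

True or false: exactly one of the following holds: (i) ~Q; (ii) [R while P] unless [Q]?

False.

Values: Q=F, R=T, P=T.
Parsed as ¬Q ⊕ ((R ∧ P) ∨ Q)

¬Q = ¬F = T
R ∧ P = T ∧ T = T
(R ∧ P) ∨ Q = T ∨ F = T
¬Q ⊕ ((R ∧ P) ∨ Q) = T ⊕ T = F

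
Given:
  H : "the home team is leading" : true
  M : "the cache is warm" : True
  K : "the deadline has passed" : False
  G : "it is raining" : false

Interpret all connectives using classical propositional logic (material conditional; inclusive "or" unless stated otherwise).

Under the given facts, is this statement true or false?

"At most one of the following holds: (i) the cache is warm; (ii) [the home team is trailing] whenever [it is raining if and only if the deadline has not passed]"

The statement is false.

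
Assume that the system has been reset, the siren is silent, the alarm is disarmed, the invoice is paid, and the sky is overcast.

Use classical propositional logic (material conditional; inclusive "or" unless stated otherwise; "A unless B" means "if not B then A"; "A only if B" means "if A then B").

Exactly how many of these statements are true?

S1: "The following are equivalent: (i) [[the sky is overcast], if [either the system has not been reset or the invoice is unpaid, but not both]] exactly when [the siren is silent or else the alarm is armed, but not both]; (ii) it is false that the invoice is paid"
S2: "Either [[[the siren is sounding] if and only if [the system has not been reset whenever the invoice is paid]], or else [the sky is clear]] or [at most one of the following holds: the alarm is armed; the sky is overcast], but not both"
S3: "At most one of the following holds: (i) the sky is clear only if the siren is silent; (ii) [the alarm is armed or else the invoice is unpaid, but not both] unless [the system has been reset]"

Let V = "the system has been reset" (True), P = "the invoice is paid" (True), G = "the sky is overcast" (True), Q = "the siren is sounding" (False), M = "the alarm is armed" (False).

S1: In symbols: (((not V xor not P) -> G) iff (not Q xor M)) iff not P

not V = not True = False
not P = not True = False
not V xor not P = False xor False = False
(not V xor not P) -> G = False -> True = True
not Q = not False = True
not Q xor M = True xor False = True
((not V xor not P) -> G) iff (not Q xor M) = True iff True = True
not P = not True = False
(((not V xor not P) -> G) iff (not Q xor M)) iff not P = True iff False = False
Hence S1 is false.

S2: Parsed as ((Q iff (P -> not V)) or not G) xor (M nand G)

not V = not True = False
P -> not V = True -> False = False
Q iff (P -> not V) = False iff False = True
not G = not True = False
(Q iff (P -> not V)) or not G = True or False = True
M nand G = False nand True = True
((Q iff (P -> not V)) or not G) xor (M nand G) = True xor True = False
Hence S2 is false.

S3: Parsed as (not G -> not Q) nand ((M xor not P) or V)

not G = not True = False
not Q = not False = True
not G -> not Q = False -> True = True
not P = not True = False
M xor not P = False xor False = False
(M xor not P) or V = False or True = True
(not G -> not Q) nand ((M xor not P) or V) = True nand True = False
Thus S3 is false.

True statements: 0 (none).

0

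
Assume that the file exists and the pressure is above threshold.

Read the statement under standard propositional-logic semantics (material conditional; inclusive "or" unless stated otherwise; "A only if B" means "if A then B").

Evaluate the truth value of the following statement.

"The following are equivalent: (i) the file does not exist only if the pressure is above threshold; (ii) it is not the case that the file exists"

Let K = "the file exists" (True), P = "the pressure is above threshold" (True).
This is (not K -> P) iff not K.

not K = not True = False
not K -> P = False -> True = True
not K = not True = False
(not K -> P) iff not K = True iff False = False

False.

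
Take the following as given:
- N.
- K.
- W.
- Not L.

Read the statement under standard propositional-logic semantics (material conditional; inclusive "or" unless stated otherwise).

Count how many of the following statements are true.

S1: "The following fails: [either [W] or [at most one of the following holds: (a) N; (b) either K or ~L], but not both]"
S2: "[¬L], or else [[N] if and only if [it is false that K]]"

1

S1: This is ~(W xor (N nand (K | ~L))).

~L = ~F = T
K | ~L = T | T = T
N nand (K | ~L) = T nand T = F
W xor (N nand (K | ~L)) = T xor F = T
~(W xor (N nand (K | ~L))) = ~T = F
Hence S1 is false.

S2: This is ~L | (N <-> ~K).

~L = ~F = T
~K = ~T = F
N <-> ~K = T <-> F = F
~L | (N <-> ~K) = T | F = T
Hence S2 is true.

1 of the 2 statements is true (S2).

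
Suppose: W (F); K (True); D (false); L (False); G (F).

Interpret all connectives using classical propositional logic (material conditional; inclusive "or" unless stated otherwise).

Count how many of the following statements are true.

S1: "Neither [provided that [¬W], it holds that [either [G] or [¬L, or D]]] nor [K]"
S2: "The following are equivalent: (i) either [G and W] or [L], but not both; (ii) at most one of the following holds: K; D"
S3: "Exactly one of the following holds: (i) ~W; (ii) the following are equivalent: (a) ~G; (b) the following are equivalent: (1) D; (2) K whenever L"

1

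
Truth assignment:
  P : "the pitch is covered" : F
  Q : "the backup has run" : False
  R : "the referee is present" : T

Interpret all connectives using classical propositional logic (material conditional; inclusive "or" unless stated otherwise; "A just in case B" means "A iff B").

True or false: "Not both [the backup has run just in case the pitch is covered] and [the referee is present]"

False

Values: Q=False, P=False, R=True.
Parsed as (Q iff P) nand R

Q iff P = False iff False = True
(Q iff P) nand R = True nand True = False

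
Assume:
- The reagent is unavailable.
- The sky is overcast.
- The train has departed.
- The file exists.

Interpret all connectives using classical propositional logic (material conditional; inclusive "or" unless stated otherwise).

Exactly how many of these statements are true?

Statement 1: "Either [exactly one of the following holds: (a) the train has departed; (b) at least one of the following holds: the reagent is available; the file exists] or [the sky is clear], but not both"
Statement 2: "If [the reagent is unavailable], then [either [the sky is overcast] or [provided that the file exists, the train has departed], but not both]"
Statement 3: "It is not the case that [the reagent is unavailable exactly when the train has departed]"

Let W = "the train has departed" (T), D = "the reagent is available" (F), Q = "the file exists" (T), U = "the sky is overcast" (T).

Statement 1: Formalization: (W xor (D | Q)) xor ~U

D | Q = F | T = T
W xor (D | Q) = T xor T = F
~U = ~T = F
(W xor (D | Q)) xor ~U = F xor F = F
Thus Statement 1 is false.

Statement 2: In symbols: ~D -> (U xor (Q -> W))

~D = ~F = T
Q -> W = T -> T = T
U xor (Q -> W) = T xor T = F
~D -> (U xor (Q -> W)) = T -> F = F
Hence Statement 2 is false.

Statement 3: Formalization: ~(~D <-> W)

~D = ~F = T
~D <-> W = T <-> T = T
~(~D <-> W) = ~T = F
So Statement 3 is false.

True statements: 0 (none).

0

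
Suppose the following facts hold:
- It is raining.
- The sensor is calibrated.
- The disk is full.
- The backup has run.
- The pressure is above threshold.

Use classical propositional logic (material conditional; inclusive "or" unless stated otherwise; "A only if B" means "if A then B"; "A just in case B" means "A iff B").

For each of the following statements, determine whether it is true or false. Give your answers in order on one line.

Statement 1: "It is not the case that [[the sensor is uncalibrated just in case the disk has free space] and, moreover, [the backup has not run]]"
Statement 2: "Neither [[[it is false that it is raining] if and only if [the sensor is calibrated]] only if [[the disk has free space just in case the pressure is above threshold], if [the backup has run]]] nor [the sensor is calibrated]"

Let M = "the sensor is calibrated" (T), N = "the disk is full" (T), G = "the backup has run" (T), L = "it is raining" (T), V = "the pressure is above threshold" (T).

Statement 1: This is ~((~M <-> ~N) & ~G).

~M = ~T = F
~N = ~T = F
~M <-> ~N = F <-> F = T
~G = ~T = F
(~M <-> ~N) & ~G = T & F = F
~((~M <-> ~N) & ~G) = ~F = T
So Statement 1 is true.

Statement 2: Formalization: ((~L <-> M) -> (G -> (~N <-> V))) nor M

~L = ~T = F
~L <-> M = F <-> T = F
~N = ~T = F
~N <-> V = F <-> T = F
G -> (~N <-> V) = T -> F = F
(~L <-> M) -> (G -> (~N <-> V)) = F -> F = T
((~L <-> M) -> (G -> (~N <-> V))) nor M = T nor T = F
Thus Statement 2 is false.

Statement 1 T, Statement 2 F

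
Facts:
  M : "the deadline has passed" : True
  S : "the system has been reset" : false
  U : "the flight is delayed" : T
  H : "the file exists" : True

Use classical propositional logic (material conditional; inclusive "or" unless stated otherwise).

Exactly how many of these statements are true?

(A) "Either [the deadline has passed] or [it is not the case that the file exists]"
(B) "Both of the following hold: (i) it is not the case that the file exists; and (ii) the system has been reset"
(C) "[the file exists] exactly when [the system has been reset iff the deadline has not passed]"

2

(A): This is M or not H.

not H = not True = False
M or not H = True or False = True
So (A) is true.

(B): In symbols: not H and S

not H = not True = False
not H and S = False and False = False
So (B) is false.

(C): Parsed as H iff (S iff not M)

not M = not True = False
S iff not M = False iff False = True
H iff (S iff not M) = True iff True = True
Thus (C) is true.

2 of the 3 statements are true.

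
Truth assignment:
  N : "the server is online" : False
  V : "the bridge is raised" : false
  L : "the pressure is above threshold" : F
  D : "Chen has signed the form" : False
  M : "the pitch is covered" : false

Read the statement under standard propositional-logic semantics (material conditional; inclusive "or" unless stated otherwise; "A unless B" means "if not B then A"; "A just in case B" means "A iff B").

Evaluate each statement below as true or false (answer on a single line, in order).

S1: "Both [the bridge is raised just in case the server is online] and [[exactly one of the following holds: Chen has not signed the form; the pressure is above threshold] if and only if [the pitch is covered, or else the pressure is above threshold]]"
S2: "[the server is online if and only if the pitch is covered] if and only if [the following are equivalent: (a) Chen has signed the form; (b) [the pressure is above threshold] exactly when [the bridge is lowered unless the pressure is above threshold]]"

S1: This is (V iff N) and ((not D xor L) iff (M or L)).

V iff N = False iff False = True
not D = not False = True
not D xor L = True xor False = True
M or L = False or False = False
(not D xor L) iff (M or L) = True iff False = False
(V iff N) and ((not D xor L) iff (M or L)) = True and False = False
Hence S1 is false.

S2: In symbols: (N iff M) iff (D iff (L iff (not V or L)))

N iff M = False iff False = True
not V = not False = True
not V or L = True or False = True
L iff (not V or L) = False iff True = False
D iff (L iff (not V or L)) = False iff False = True
(N iff M) iff (D iff (L iff (not V or L))) = True iff True = True
Thus S2 is true.

S1 F / S2 T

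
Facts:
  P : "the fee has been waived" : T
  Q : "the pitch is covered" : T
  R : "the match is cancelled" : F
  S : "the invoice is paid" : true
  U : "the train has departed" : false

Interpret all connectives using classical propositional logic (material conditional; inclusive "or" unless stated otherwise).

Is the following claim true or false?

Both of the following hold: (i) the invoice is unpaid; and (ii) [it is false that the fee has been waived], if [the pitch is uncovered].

The statement is false.

In symbols: not S and (not Q -> not P)

not S = not True = False
not Q = not True = False
not P = not True = False
not Q -> not P = False -> False = True
not S and (not Q -> not P) = False and True = False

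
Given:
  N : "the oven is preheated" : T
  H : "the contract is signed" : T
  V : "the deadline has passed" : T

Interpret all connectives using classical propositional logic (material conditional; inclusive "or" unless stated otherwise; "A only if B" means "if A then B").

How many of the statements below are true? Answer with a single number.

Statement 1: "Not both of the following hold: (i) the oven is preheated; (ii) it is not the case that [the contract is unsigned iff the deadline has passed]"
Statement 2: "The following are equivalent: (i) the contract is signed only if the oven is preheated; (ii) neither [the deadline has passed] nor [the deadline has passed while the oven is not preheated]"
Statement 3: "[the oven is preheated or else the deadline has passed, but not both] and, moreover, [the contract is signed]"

Statement 1: Formalization: N nand ~(~H <-> V)

~H = ~T = F
~H <-> V = F <-> T = F
~(~H <-> V) = ~F = T
N nand ~(~H <-> V) = T nand T = F
Thus Statement 1 is false.

Statement 2: In symbols: (H -> N) <-> (V nor (V & ~N))

H -> N = T -> T = T
~N = ~T = F
V & ~N = T & F = F
V nor (V & ~N) = T nor F = F
(H -> N) <-> (V nor (V & ~N)) = T <-> F = F
Hence Statement 2 is false.

Statement 3: Formalization: (N xor V) & H

N xor V = T xor T = F
(N xor V) & H = F & T = F
Thus Statement 3 is false.

True statements: 0 (none).

0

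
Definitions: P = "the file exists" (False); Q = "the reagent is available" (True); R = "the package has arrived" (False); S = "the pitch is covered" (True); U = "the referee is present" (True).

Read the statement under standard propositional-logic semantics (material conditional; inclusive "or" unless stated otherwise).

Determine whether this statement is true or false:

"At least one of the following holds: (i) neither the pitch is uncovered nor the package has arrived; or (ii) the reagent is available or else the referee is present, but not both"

true

Parsed as (¬S ↓ R) ∨ (Q ⊕ U)

¬S = ¬T = F
¬S ↓ R = F ↓ F = T
Q ⊕ U = T ⊕ T = F
(¬S ↓ R) ∨ (Q ⊕ U) = T ∨ F = T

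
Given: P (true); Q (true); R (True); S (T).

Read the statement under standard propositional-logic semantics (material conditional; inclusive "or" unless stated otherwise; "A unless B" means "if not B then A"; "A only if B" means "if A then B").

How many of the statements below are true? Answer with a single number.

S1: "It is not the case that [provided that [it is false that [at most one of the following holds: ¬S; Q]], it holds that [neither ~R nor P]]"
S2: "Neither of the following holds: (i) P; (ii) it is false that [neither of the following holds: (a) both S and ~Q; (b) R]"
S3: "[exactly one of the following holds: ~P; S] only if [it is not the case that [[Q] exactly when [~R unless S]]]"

0

S1: Parsed as ~(~(~S nand Q) -> (~R nor P))

~S = ~T = F
~S nand Q = F nand T = T
~(~S nand Q) = ~T = F
~R = ~T = F
~R nor P = F nor T = F
~(~S nand Q) -> (~R nor P) = F -> F = T
~(~(~S nand Q) -> (~R nor P)) = ~T = F
Thus S1 is false.

S2: Formalization: P nor ~((S & ~Q) nor R)

~Q = ~T = F
S & ~Q = T & F = F
(S & ~Q) nor R = F nor T = F
~((S & ~Q) nor R) = ~F = T
P nor ~((S & ~Q) nor R) = T nor T = F
So S2 is false.

S3: Formalization: (~P xor S) -> ~(Q <-> (~R | S))

~P = ~T = F
~P xor S = F xor T = T
~R = ~T = F
~R | S = F | T = T
Q <-> (~R | S) = T <-> T = T
~(Q <-> (~R | S)) = ~T = F
(~P xor S) -> ~(Q <-> (~R | S)) = T -> F = F
Hence S3 is false.

Count: 0.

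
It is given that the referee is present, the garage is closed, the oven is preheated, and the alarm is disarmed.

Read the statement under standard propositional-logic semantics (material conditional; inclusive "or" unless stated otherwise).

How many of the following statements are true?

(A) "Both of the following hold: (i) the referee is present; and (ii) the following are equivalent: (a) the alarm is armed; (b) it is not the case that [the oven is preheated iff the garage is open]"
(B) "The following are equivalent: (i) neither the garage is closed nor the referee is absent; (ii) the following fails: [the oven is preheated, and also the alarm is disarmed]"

Let P = "the referee is present" (True), S = "the alarm is armed" (False), R = "the oven is preheated" (True), Q = "the garage is closed" (True).

(A): This is P and (S iff not (R iff not Q)).

not Q = not True = False
R iff not Q = True iff False = False
not (R iff not Q) = not False = True
S iff not (R iff not Q) = False iff True = False
P and (S iff not (R iff not Q)) = True and False = False
So (A) is false.

(B): Parsed as (Q nor not P) iff not (R and not S)

not P = not True = False
Q nor not P = True nor False = False
not S = not False = True
R and not S = True and True = True
not (R and not S) = not True = False
(Q nor not P) iff not (R and not S) = False iff False = True
Thus (B) is true.

1 of the 2 statements is true ((B)).

1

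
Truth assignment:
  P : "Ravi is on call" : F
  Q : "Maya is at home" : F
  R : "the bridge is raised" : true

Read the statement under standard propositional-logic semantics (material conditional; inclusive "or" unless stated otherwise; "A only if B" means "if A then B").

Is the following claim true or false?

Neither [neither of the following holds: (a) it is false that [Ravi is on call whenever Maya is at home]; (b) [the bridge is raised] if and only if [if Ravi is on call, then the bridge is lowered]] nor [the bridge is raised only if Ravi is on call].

True.

Parsed as (~(Q -> P) nor (R <-> (P -> ~R))) nor (R -> P)

Q -> P = F -> F = T
~(Q -> P) = ~T = F
~R = ~T = F
P -> ~R = F -> F = T
R <-> (P -> ~R) = T <-> T = T
~(Q -> P) nor (R <-> (P -> ~R)) = F nor T = F
R -> P = T -> F = F
(~(Q -> P) nor (R <-> (P -> ~R))) nor (R -> P) = F nor F = T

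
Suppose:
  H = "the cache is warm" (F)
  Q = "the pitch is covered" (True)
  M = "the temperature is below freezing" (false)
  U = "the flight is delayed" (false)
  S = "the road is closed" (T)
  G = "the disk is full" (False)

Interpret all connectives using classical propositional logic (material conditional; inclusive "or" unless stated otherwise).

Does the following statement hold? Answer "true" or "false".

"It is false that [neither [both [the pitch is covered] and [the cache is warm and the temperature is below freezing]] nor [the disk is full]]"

This is not ((Q and (H and M)) nor G).

H and M = False and False = False
Q and (H and M) = True and False = False
(Q and (H and M)) nor G = False nor False = True
not ((Q and (H and M)) nor G) = not True = False

False.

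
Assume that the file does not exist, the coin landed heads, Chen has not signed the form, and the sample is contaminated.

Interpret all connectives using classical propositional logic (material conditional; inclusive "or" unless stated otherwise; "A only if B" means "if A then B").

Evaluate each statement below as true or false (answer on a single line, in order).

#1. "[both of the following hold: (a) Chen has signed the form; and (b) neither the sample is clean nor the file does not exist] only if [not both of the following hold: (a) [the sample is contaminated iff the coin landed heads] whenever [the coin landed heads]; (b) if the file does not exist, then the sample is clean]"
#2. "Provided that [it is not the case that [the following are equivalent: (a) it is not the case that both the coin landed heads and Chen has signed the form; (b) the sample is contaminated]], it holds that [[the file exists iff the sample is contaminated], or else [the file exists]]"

Let S = "Chen has signed the form" (False), P = "the sample is contaminated" (True), M = "the file exists" (False), U = "the coin landed heads" (True).

#1: Parsed as (S and (not P nor not M)) -> ((U -> (P iff U)) nand (not M -> not P))

not P = not True = False
not M = not False = True
not P nor not M = False nor True = False
S and (not P nor not M) = False and False = False
P iff U = True iff True = True
U -> (P iff U) = True -> True = True
not M = not False = True
not P = not True = False
not M -> not P = True -> False = False
(U -> (P iff U)) nand (not M -> not P) = True nand False = True
(S and (not P nor not M)) -> ((U -> (P iff U)) nand (not M -> not P)) = False -> True = True
Hence #1 is true.

#2: Formalization: not ((U nand S) iff P) -> ((M iff P) or M)

U nand S = True nand False = True
(U nand S) iff P = True iff True = True
not ((U nand S) iff P) = not True = False
M iff P = False iff True = False
(M iff P) or M = False or False = False
not ((U nand S) iff P) -> ((M iff P) or M) = False -> False = True
Hence #2 is true.

#1 true; #2 true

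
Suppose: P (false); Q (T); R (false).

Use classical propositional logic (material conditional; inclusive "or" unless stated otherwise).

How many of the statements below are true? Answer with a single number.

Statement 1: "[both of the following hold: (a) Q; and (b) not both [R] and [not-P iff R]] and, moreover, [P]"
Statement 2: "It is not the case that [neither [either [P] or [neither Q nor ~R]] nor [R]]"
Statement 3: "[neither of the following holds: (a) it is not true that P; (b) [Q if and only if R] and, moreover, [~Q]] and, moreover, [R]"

Statement 1: Parsed as (Q & (R nand (~P <-> R))) & P

~P = ~F = T
~P <-> R = T <-> F = F
R nand (~P <-> R) = F nand F = T
Q & (R nand (~P <-> R)) = T & T = T
(Q & (R nand (~P <-> R))) & P = T & F = F
Hence Statement 1 is false.

Statement 2: In symbols: ~((P | (Q nor ~R)) nor R)

~R = ~F = T
Q nor ~R = T nor T = F
P | (Q nor ~R) = F | F = F
(P | (Q nor ~R)) nor R = F nor F = T
~((P | (Q nor ~R)) nor R) = ~T = F
Hence Statement 2 is false.

Statement 3: This is (~P nor ((Q <-> R) & ~Q)) & R.

~P = ~F = T
Q <-> R = T <-> F = F
~Q = ~T = F
(Q <-> R) & ~Q = F & F = F
~P nor ((Q <-> R) & ~Q) = T nor F = F
(~P nor ((Q <-> R) & ~Q)) & R = F & F = F
Hence Statement 3 is false.

Count: 0.

0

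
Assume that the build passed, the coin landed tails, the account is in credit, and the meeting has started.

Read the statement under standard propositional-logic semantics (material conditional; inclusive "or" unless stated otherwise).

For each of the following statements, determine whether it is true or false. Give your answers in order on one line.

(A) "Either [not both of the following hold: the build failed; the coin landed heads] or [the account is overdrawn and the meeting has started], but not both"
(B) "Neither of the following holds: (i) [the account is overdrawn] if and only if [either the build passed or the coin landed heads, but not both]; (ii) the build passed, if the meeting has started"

Let P = "the build passed" (T), Q = "the coin landed heads" (F), R = "the account is overdrawn" (F), S = "the meeting has started" (T).

(A): Formalization: (~P nand Q) xor (R & S)

~P = ~T = F
~P nand Q = F nand F = T
R & S = F & T = F
(~P nand Q) xor (R & S) = T xor F = T
Thus (A) is true.

(B): This is (R <-> (P xor Q)) nor (S -> P).

P xor Q = T xor F = T
R <-> (P xor Q) = F <-> T = F
S -> P = T -> T = T
(R <-> (P xor Q)) nor (S -> P) = F nor T = F
So (B) is false.

(A) T / (B) F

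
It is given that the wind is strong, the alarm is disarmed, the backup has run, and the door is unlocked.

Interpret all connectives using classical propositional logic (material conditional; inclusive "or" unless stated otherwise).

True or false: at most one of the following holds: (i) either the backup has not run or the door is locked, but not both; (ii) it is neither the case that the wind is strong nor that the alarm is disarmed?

True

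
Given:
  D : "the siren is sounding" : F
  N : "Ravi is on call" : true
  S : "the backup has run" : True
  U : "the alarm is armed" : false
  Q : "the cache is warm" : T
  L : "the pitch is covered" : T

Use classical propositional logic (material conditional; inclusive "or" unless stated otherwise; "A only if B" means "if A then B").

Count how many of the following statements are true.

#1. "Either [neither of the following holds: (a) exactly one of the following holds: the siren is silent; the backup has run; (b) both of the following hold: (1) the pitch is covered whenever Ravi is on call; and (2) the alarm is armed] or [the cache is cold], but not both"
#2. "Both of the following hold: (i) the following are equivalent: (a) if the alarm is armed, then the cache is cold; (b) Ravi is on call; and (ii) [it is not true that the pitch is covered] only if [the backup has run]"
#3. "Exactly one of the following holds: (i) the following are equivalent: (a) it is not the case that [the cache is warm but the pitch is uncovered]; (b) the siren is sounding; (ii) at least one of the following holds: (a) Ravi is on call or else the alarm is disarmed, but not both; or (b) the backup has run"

#1: In symbols: ((not D xor S) nor ((N -> L) and U)) xor not Q

not D = not False = True
not D xor S = True xor True = False
N -> L = True -> True = True
(N -> L) and U = True and False = False
(not D xor S) nor ((N -> L) and U) = False nor False = True
not Q = not True = False
((not D xor S) nor ((N -> L) and U)) xor not Q = True xor False = True
So #1 is true.

#2: This is ((U -> not Q) iff N) and (not L -> S).

not Q = not True = False
U -> not Q = False -> False = True
(U -> not Q) iff N = True iff True = True
not L = not True = False
not L -> S = False -> True = True
((U -> not Q) iff N) and (not L -> S) = True and True = True
Hence #2 is true.

#3: In symbols: (not (Q and not L) iff D) xor ((N xor not U) or S)

not L = not True = False
Q and not L = True and False = False
not (Q and not L) = not False = True
not (Q and not L) iff D = True iff False = False
not U = not False = True
N xor not U = True xor True = False
(N xor not U) or S = False or True = True
(not (Q and not L) iff D) xor ((N xor not U) or S) = False xor True = True
Thus #3 is true.

Count: 3.

3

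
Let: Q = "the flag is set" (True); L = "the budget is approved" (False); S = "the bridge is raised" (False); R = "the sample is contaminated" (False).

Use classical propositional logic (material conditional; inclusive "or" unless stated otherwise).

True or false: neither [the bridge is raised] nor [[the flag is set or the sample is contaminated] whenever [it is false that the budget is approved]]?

false

This is S nor (~L -> (Q | R)).

~L = ~F = T
Q | R = T | F = T
~L -> (Q | R) = T -> T = T
S nor (~L -> (Q | R)) = F nor T = F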